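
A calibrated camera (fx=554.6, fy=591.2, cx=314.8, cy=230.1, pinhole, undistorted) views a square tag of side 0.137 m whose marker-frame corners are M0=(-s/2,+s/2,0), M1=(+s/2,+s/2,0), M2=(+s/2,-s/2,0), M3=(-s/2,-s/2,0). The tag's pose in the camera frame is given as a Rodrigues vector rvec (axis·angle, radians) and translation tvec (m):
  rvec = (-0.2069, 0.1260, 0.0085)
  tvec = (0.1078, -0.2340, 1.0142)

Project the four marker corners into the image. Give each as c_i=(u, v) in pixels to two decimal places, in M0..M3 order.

c0=(335.90, 132.44) c1=(412.28, 130.37) c2=(411.20, 55.36) c3=(336.90, 58.62)

Intrinsics K: fx=554.6, fy=591.2, cx=314.8, cy=230.1
Marker side s = 0.137 m; corners in marker frame (Z=0):
  M0 = (-0.0685, +0.0685, 0)
  M1 = (+0.0685, +0.0685, 0)
  M2 = (+0.0685, -0.0685, 0)
  M3 = (-0.0685, -0.0685, 0)
rvec = (-0.2069, 0.1260, 0.0085), |rvec| = θ = 0.24240 rad = 13.888°
Rodrigues: sinθ=0.24003, 1−cosθ=0.02923; R = I + sinθ·[k]× + (1−cosθ)·[k]×²:
    [+0.99206 -0.02139 +0.12389]
    [-0.00455 +0.97866 +0.20541]
    [-0.12564 -0.20435 +0.97080]
t = (0.1078, -0.2340, 1.0142) m
M0: Pc = R·M0+t = (+0.03838, -0.16665, +1.00881); u = 554.6·(+0.03838)/1.00881 + 314.8 = 335.8988, v = 591.2·(-0.16665)/1.00881 + 230.1 = 132.4371
M1: Pc = R·M1+t = (+0.17429, -0.16727, +0.99160); u = 554.6·(+0.17429)/0.99160 + 314.8 = 412.2813, v = 591.2·(-0.16727)/0.99160 + 230.1 = 130.3698
M2: Pc = R·M2+t = (+0.17722, -0.30135, +1.01959); u = 554.6·(+0.17722)/1.01959 + 314.8 = 411.1985, v = 591.2·(-0.30135)/1.01959 + 230.1 = 55.3648
M3: Pc = R·M3+t = (+0.04131, -0.30073, +1.03680); u = 554.6·(+0.04131)/1.03680 + 314.8 = 336.8965, v = 591.2·(-0.30073)/1.03680 + 230.1 = 58.6216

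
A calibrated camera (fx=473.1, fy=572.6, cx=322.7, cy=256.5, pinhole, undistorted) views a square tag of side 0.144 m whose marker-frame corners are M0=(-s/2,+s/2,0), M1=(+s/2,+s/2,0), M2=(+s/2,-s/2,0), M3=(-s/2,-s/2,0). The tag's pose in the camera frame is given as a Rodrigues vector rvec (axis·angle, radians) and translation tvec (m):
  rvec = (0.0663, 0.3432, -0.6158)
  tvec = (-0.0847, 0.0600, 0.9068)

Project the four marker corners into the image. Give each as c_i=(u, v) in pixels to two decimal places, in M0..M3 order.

c0=(272.72, 354.42) c1=(328.97, 307.80) c2=(284.58, 231.48) c3=(230.97, 281.75)

Intrinsics K: fx=473.1, fy=572.6, cx=322.7, cy=256.5
Marker side s = 0.144 m; corners in marker frame (Z=0):
  M0 = (-0.0720, +0.0720, 0)
  M1 = (+0.0720, +0.0720, 0)
  M2 = (+0.0720, -0.0720, 0)
  M3 = (-0.0720, -0.0720, 0)
rvec = (0.0663, 0.3432, -0.6158), |rvec| = θ = 0.70809 rad = 40.571°
Rodrigues: sinθ=0.65038, 1−cosθ=0.24039; R = I + sinθ·[k]× + (1−cosθ)·[k]×²:
    [+0.76171 +0.57652 +0.29566]
    [-0.55471 +0.81608 -0.16223]
    [-0.33481 -0.04043 +0.94142]
t = (-0.0847, 0.0600, 0.9068) m
M0: Pc = R·M0+t = (-0.09803, +0.15870, +0.92799); u = 473.1·(-0.09803)/0.92799 + 322.7 = 272.7216, v = 572.6·(+0.15870)/0.92799 + 256.5 = 354.4204
M1: Pc = R·M1+t = (+0.01165, +0.07882, +0.87978); u = 473.1·(+0.01165)/0.87978 + 322.7 = 328.9664, v = 572.6·(+0.07882)/0.87978 + 256.5 = 307.7987
M2: Pc = R·M2+t = (-0.07137, -0.03870, +0.88561); u = 473.1·(-0.07137)/0.88561 + 322.7 = 284.5753, v = 572.6·(-0.03870)/0.88561 + 256.5 = 231.4803
M3: Pc = R·M3+t = (-0.18105, +0.04118, +0.93382); u = 473.1·(-0.18105)/0.93382 + 322.7 = 230.9730, v = 572.6·(+0.04118)/0.93382 + 256.5 = 281.7515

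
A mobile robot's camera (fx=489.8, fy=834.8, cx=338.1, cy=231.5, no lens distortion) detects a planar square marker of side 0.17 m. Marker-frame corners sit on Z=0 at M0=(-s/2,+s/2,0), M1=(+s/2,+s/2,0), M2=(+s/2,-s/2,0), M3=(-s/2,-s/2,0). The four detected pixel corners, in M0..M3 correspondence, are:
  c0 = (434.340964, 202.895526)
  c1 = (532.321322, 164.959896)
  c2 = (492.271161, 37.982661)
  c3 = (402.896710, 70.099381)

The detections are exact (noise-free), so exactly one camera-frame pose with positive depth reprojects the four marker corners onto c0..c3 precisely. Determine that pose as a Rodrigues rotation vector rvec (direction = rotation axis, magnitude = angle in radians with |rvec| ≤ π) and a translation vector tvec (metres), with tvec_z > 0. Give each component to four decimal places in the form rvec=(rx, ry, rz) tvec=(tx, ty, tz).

Intrinsics K: fx=489.8, fy=834.8, cx=338.1, cy=231.5
Marker side s = 0.17 m; corners in marker frame (Z=0):
  M0 = (-0.0850, +0.0850, 0)
  M1 = (+0.0850, +0.0850, 0)
  M2 = (+0.0850, -0.0850, 0)
  M3 = (-0.0850, -0.0850, 0)
Detected image corners:
  c0 = (434.340964, 202.895526) px
  c1 = (532.321322, 164.959896) px
  c2 = (492.271161, 37.982661) px
  c3 = (402.896710, 70.099381) px
Planar DLT: solve 8×8 A·h = b for H (H[2,2]=1):
  H  [+599.50883 -59.99577 +464.99986]
  H  [-192.48216 +694.73554 +115.61728]
  H  [+0.10681 -0.58116 +1.00000]
B = K⁻¹H; ‖b₁‖=1.184146, ‖b₂‖=1.184146; λ = 2/(‖b₁‖+‖b₂‖) = 0.844490, sign → tz>0 ⇒ λ=+0.844490
r₁ = λ·B[:,0] = (+0.97138,-0.21973,+0.09020); r₂ = λ·B[:,1] = (+0.23533,+0.83890,-0.49078)
r₃ = r₁×r₂ = (+0.03217,+0.49796,+0.86660); SVD([r₁ r₂ r₃]) → R = UVᵀ:
  R  [+0.97138 +0.23533 +0.03217]
  R  [-0.21973 +0.83890 +0.49796]
  R  [+0.09020 -0.49078 +0.86660]
t = (+0.21879, -0.11723, +0.84449) m
tr R = 2.676883; θ = arccos((tr R − 1)/2) = 0.576379 rad = 33.024°
axis k = ((R−Rᵀ)₃₂, (R−Rᵀ)₁₃, (R−Rᵀ)₂₁) / (2 sinθ) = (-0.907117, -0.053239, -0.417497)
rvec = θ·k = (-0.522844, -0.030686, -0.240637)

rvec=(-0.5228, -0.0307, -0.2406) tvec=(0.2188, -0.1172, 0.8445)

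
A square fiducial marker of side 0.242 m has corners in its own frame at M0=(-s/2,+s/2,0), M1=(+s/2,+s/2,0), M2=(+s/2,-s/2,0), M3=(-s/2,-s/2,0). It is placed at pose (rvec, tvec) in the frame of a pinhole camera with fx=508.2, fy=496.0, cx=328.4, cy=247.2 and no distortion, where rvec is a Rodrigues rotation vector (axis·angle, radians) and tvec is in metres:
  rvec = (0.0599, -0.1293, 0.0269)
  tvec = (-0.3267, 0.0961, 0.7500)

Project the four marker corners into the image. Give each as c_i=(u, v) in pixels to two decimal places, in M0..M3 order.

c0=(19.67, 390.42) c1=(189.98, 388.17) c2=(192.39, 232.91) c3=(18.90, 228.50)

Intrinsics K: fx=508.2, fy=496.0, cx=328.4, cy=247.2
Marker side s = 0.242 m; corners in marker frame (Z=0):
  M0 = (-0.1210, +0.1210, 0)
  M1 = (+0.1210, +0.1210, 0)
  M2 = (+0.1210, -0.1210, 0)
  M3 = (-0.1210, -0.1210, 0)
rvec = (0.0599, -0.1293, 0.0269), |rvec| = θ = 0.14502 rad = 8.309°
Rodrigues: sinθ=0.14451, 1−cosθ=0.01050; R = I + sinθ·[k]× + (1−cosθ)·[k]×²:
    [+0.99129 -0.03067 -0.12804]
    [+0.02294 +0.99785 -0.06143]
    [+0.12965 +0.05795 +0.98986]
t = (-0.3267, 0.0961, 0.7500) m
M0: Pc = R·M0+t = (-0.45036, +0.21406, +0.74132); u = 508.2·(-0.45036)/0.74132 + 328.4 = 19.6663, v = 496.0·(+0.21406)/0.74132 + 247.2 = 390.4243
M1: Pc = R·M1+t = (-0.21046, +0.21962, +0.77270); u = 508.2·(-0.21046)/0.77270 + 328.4 = 189.9788, v = 496.0·(+0.21962)/0.77270 + 247.2 = 388.1721
M2: Pc = R·M2+t = (-0.20304, -0.02186, +0.75868); u = 508.2·(-0.20304)/0.75868 + 328.4 = 192.3919, v = 496.0·(-0.02186)/0.75868 + 247.2 = 232.9060
M3: Pc = R·M3+t = (-0.44294, -0.02742, +0.72730); u = 508.2·(-0.44294)/0.72730 + 328.4 = 18.8993, v = 496.0·(-0.02742)/0.72730 + 247.2 = 228.5034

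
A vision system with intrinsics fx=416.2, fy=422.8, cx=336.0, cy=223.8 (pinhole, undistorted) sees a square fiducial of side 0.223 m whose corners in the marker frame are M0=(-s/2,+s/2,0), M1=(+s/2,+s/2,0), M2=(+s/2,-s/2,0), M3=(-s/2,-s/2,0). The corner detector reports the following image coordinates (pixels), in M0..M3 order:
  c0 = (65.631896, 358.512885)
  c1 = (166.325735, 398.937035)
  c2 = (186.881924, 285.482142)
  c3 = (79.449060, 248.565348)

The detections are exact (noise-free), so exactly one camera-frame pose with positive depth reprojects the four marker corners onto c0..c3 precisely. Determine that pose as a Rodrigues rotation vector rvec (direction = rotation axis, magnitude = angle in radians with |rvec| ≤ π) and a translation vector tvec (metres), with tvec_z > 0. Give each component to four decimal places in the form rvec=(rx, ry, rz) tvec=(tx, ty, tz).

Intrinsics K: fx=416.2, fy=422.8, cx=336.0, cy=223.8
Marker side s = 0.223 m; corners in marker frame (Z=0):
  M0 = (-0.1115, +0.1115, 0)
  M1 = (+0.1115, +0.1115, 0)
  M2 = (+0.1115, -0.1115, 0)
  M3 = (-0.1115, -0.1115, 0)
Detected image corners:
  c0 = (65.631896, 358.512885) px
  c1 = (166.325735, 398.937035) px
  c2 = (186.881924, 285.482142) px
  c3 = (79.449060, 248.565348) px
Planar DLT: solve 8×8 A·h = b for H (H[2,2]=1):
  H  [+437.78789 -45.20685 +123.00562]
  H  [+99.92381 +582.29107 +323.95582]
  H  [-0.22829 +0.25270 +1.00000]
B = K⁻¹H; ‖b₁‖=1.306827, ‖b₂‖=1.306827; λ = 2/(‖b₁‖+‖b₂‖) = 0.765212, sign → tz>0 ⇒ λ=+0.765212
r₁ = λ·B[:,0] = (+0.94593,+0.27332,-0.17469); r₂ = λ·B[:,1] = (-0.23922,+0.95152,+0.19337)
r₃ = r₁×r₂ = (+0.21907,-0.14112,+0.96545); SVD([r₁ r₂ r₃]) → R = UVᵀ:
  R  [+0.94593 -0.23922 +0.21907]
  R  [+0.27332 +0.95152 -0.14112]
  R  [-0.17469 +0.19337 +0.96545]
t = (-0.39160, +0.18127, +0.76521) m
tr R = 2.862896; θ = arccos((tr R − 1)/2) = 0.372425 rad = 21.338°
axis k = ((R−Rᵀ)₃₂, (R−Rᵀ)₁₃, (R−Rᵀ)₂₁) / (2 sinθ) = (+0.459618, +0.541060, +0.704276)
rvec = θ·k = (+0.171173, +0.201504, +0.262290)

rvec=(0.1712, 0.2015, 0.2623) tvec=(-0.3916, 0.1813, 0.7652)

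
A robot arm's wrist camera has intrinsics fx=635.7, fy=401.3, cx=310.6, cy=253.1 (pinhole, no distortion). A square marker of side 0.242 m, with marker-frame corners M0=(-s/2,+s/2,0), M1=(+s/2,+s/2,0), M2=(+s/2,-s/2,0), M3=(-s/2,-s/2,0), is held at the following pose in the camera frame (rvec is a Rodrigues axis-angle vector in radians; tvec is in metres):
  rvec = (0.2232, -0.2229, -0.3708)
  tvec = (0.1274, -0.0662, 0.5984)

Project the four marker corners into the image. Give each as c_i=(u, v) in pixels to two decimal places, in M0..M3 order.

Intrinsics K: fx=635.7, fy=401.3, cx=310.6, cy=253.1
Marker side s = 0.242 m; corners in marker frame (Z=0):
  M0 = (-0.1210, +0.1210, 0)
  M1 = (+0.1210, +0.1210, 0)
  M2 = (+0.1210, -0.1210, 0)
  M3 = (-0.1210, -0.1210, 0)
rvec = (0.2232, -0.2229, -0.3708), |rvec| = θ = 0.48682 rad = 27.893°
Rodrigues: sinθ=0.46782, 1−cosθ=0.11618; R = I + sinθ·[k]× + (1−cosθ)·[k]×²:
    [+0.90825 +0.33194 -0.25477]
    [-0.38071 +0.90818 -0.17397]
    [+0.17363 +0.25500 +0.95122]
t = (0.1274, -0.0662, 0.5984) m
M0: Pc = R·M0+t = (+0.05767, +0.08976, +0.60825); u = 635.7·(+0.05767)/0.60825 + 310.6 = 370.8697, v = 401.3·(+0.08976)/0.60825 + 253.1 = 312.3180
M1: Pc = R·M1+t = (+0.27746, -0.00238, +0.65026); u = 635.7·(+0.27746)/0.65026 + 310.6 = 581.8476, v = 401.3·(-0.00238)/0.65026 + 253.1 = 251.6333
M2: Pc = R·M2+t = (+0.19713, -0.22216, +0.58855); u = 635.7·(+0.19713)/0.58855 + 310.6 = 523.5246, v = 401.3·(-0.22216)/0.58855 + 253.1 = 101.6248
M3: Pc = R·M3+t = (-0.02266, -0.13002, +0.54654); u = 635.7·(-0.02266)/0.54654 + 310.6 = 284.2406, v = 401.3·(-0.13002)/0.54654 + 253.1 = 157.6289

c0=(370.87, 312.32) c1=(581.85, 251.63) c2=(523.52, 101.62) c3=(284.24, 157.63)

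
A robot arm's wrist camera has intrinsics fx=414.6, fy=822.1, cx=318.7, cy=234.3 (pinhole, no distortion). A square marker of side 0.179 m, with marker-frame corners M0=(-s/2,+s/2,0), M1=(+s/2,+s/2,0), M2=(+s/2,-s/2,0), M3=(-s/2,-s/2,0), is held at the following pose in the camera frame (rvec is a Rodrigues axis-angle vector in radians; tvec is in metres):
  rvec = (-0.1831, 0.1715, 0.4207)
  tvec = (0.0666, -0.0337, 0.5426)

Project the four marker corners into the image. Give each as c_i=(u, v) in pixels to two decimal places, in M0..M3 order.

Intrinsics K: fx=414.6, fy=822.1, cx=318.7, cy=234.3
Marker side s = 0.179 m; corners in marker frame (Z=0):
  M0 = (-0.0895, +0.0895, 0)
  M1 = (+0.0895, +0.0895, 0)
  M2 = (+0.0895, -0.0895, 0)
  M3 = (-0.0895, -0.0895, 0)
rvec = (-0.1831, 0.1715, 0.4207), |rvec| = θ = 0.48982 rad = 28.065°
Rodrigues: sinθ=0.47047, 1−cosθ=0.11758; R = I + sinθ·[k]× + (1−cosθ)·[k]×²:
    [+0.89885 -0.41947 +0.12697]
    [+0.38869 +0.89683 +0.21123]
    [-0.20248 -0.14051 +0.96916]
t = (0.0666, -0.0337, 0.5426) m
M0: Pc = R·M0+t = (-0.05139, +0.01178, +0.54815); u = 414.6·(-0.05139)/0.54815 + 318.7 = 279.8310, v = 822.1·(+0.01178)/0.54815 + 234.3 = 251.9655
M1: Pc = R·M1+t = (+0.10950, +0.08135, +0.51190); u = 414.6·(+0.10950)/0.51190 + 318.7 = 407.3897, v = 822.1·(+0.08135)/0.51190 + 234.3 = 364.9518
M2: Pc = R·M2+t = (+0.18459, -0.07918, +0.53705); u = 414.6·(+0.18459)/0.53705 + 318.7 = 461.2009, v = 822.1·(-0.07918)/0.53705 + 234.3 = 113.0964
M3: Pc = R·M3+t = (+0.02370, -0.14875, +0.57330); u = 414.6·(+0.02370)/0.57330 + 318.7 = 335.8363, v = 822.1·(-0.14875)/0.57330 + 234.3 = 20.9888

c0=(279.83, 251.97) c1=(407.39, 364.95) c2=(461.20, 113.10) c3=(335.84, 20.99)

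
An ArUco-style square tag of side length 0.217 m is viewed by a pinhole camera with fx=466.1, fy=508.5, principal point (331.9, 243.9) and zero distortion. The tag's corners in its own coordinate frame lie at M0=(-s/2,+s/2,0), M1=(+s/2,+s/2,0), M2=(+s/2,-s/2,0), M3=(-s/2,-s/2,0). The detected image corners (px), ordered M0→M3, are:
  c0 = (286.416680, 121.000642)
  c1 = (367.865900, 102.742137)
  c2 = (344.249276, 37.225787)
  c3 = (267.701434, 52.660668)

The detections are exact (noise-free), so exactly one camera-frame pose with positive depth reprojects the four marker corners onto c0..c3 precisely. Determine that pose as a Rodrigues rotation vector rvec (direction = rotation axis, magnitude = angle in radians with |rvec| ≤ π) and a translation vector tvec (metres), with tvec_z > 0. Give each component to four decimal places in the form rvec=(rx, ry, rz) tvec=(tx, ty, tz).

Intrinsics K: fx=466.1, fy=508.5, cx=331.9, cy=243.9
Marker side s = 0.217 m; corners in marker frame (Z=0):
  M0 = (-0.1085, +0.1085, 0)
  M1 = (+0.1085, +0.1085, 0)
  M2 = (+0.1085, -0.1085, 0)
  M3 = (-0.1085, -0.1085, 0)
Detected image corners:
  c0 = (286.416680, 121.000642) px
  c1 = (367.865900, 102.742137) px
  c2 = (344.249276, 37.225787) px
  c3 = (267.701434, 52.660668) px
Planar DLT: solve 8×8 A·h = b for H (H[2,2]=1):
  H  [+399.97402 -2.55927 +316.68635]
  H  [-68.41663 +283.51593 +77.15275]
  H  [+0.11471 -0.31665 +1.00000]
B = K⁻¹H; ‖b₁‖=0.807441, ‖b₂‖=0.807441; λ = 2/(‖b₁‖+‖b₂‖) = 1.238481, sign → tz>0 ⇒ λ=+1.238481
r₁ = λ·B[:,0] = (+0.96161,-0.23478,+0.14207); r₂ = λ·B[:,1] = (+0.27245,+0.87862,-0.39217)
r₃ = r₁×r₂ = (-0.03275,+0.41582,+0.90886); SVD([r₁ r₂ r₃]) → R = UVᵀ:
  R  [+0.96161 +0.27245 -0.03275]
  R  [-0.23478 +0.87862 +0.41582]
  R  [+0.14207 -0.39217 +0.90886]
t = (-0.04042, -0.40612, +1.23848) m
tr R = 2.749089; θ = arccos((tr R − 1)/2) = 0.506301 rad = 29.009°
axis k = ((R−Rᵀ)₃₂, (R−Rᵀ)₁₃, (R−Rᵀ)₂₁) / (2 sinθ) = (-0.833070, -0.180252, -0.522976)
rvec = θ·k = (-0.421784, -0.091262, -0.264783)

rvec=(-0.4218, -0.0913, -0.2648) tvec=(-0.0404, -0.4061, 1.2385)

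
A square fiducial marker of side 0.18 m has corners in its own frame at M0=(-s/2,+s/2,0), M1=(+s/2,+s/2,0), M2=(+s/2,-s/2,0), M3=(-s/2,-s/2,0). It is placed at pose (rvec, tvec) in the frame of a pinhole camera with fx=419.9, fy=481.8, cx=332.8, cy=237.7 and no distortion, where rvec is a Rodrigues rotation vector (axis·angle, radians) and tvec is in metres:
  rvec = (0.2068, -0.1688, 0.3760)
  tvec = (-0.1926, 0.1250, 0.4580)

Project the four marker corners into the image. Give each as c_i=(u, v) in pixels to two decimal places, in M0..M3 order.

Intrinsics K: fx=419.9, fy=481.8, cx=332.8, cy=237.7
Marker side s = 0.18 m; corners in marker frame (Z=0):
  M0 = (-0.0900, +0.0900, 0)
  M1 = (+0.0900, +0.0900, 0)
  M2 = (+0.0900, -0.0900, 0)
  M3 = (-0.0900, -0.0900, 0)
rvec = (0.2068, -0.1688, 0.3760), |rvec| = θ = 0.46112 rad = 26.420°
Rodrigues: sinθ=0.44496, 1−cosθ=0.10445; R = I + sinθ·[k]× + (1−cosθ)·[k]×²:
    [+0.91656 -0.37996 -0.12469]
    [+0.34567 +0.90955 -0.23072]
    [+0.20108 +0.16837 +0.96500]
t = (-0.1926, 0.1250, 0.4580) m
M0: Pc = R·M0+t = (-0.30929, +0.17575, +0.45506); u = 419.9·(-0.30929)/0.45506 + 332.8 = 47.4079, v = 481.8·(+0.17575)/0.45506 + 237.7 = 423.7778
M1: Pc = R·M1+t = (-0.14431, +0.23797, +0.49125); u = 419.9·(-0.14431)/0.49125 + 332.8 = 209.4531, v = 481.8·(+0.23797)/0.49125 + 237.7 = 471.0917
M2: Pc = R·M2+t = (-0.07591, +0.07425, +0.46094); u = 419.9·(-0.07591)/0.46094 + 332.8 = 263.6464, v = 481.8·(+0.07425)/0.46094 + 237.7 = 315.3105
M3: Pc = R·M3+t = (-0.24089, +0.01203, +0.42475); u = 419.9·(-0.24089)/0.42475 + 332.8 = 94.6567, v = 481.8·(+0.01203)/0.42475 + 237.7 = 251.3463

c0=(47.41, 423.78) c1=(209.45, 471.09) c2=(263.65, 315.31) c3=(94.66, 251.35)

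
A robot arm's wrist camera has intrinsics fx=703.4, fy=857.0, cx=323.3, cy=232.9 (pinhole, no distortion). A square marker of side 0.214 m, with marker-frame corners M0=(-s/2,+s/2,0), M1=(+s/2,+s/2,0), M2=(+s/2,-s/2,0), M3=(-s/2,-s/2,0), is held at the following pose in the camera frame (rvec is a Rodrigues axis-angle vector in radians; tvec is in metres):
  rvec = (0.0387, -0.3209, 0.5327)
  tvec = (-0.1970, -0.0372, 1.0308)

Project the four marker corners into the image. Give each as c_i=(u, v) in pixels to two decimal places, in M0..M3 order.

c0=(83.78, 234.87) c1=(214.34, 320.10) c2=(286.45, 171.42) c3=(161.97, 77.18)

Intrinsics K: fx=703.4, fy=857.0, cx=323.3, cy=232.9
Marker side s = 0.214 m; corners in marker frame (Z=0):
  M0 = (-0.1070, +0.1070, 0)
  M1 = (+0.1070, +0.1070, 0)
  M2 = (+0.1070, -0.1070, 0)
  M3 = (-0.1070, -0.1070, 0)
rvec = (0.0387, -0.3209, 0.5327), |rvec| = θ = 0.62309 rad = 35.701°
Rodrigues: sinθ=0.58355, 1−cosθ=0.18792; R = I + sinθ·[k]× + (1−cosθ)·[k]×²:
    [+0.81280 -0.50490 -0.29056]
    [+0.49288 +0.86192 -0.11899]
    [+0.31051 -0.04650 +0.94943]
t = (-0.1970, -0.0372, 1.0308) m
M0: Pc = R·M0+t = (-0.33799, +0.00229, +0.99260); u = 703.4·(-0.33799)/0.99260 + 323.3 = 83.7821, v = 857.0·(+0.00229)/0.99260 + 232.9 = 234.8748
M1: Pc = R·M1+t = (-0.16405, +0.10776, +1.05905); u = 703.4·(-0.16405)/1.05905 + 323.3 = 214.3380, v = 857.0·(+0.10776)/1.05905 + 232.9 = 320.1044
M2: Pc = R·M2+t = (-0.05601, -0.07669, +1.06900); u = 703.4·(-0.05601)/1.06900 + 323.3 = 286.4486, v = 857.0·(-0.07669)/1.06900 + 232.9 = 171.4211
M3: Pc = R·M3+t = (-0.22995, -0.18216, +1.00255); u = 703.4·(-0.22995)/1.00255 + 323.3 = 161.9681, v = 857.0·(-0.18216)/1.00255 + 232.9 = 77.1825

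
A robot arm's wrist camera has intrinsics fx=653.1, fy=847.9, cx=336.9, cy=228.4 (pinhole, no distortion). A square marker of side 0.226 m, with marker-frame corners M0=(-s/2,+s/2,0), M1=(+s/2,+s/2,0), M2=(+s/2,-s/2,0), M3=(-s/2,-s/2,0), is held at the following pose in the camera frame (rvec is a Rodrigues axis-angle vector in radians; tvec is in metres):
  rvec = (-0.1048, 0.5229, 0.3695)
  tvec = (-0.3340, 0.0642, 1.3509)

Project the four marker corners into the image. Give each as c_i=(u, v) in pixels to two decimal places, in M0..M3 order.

Intrinsics K: fx=653.1, fy=847.9, cx=336.9, cy=228.4
Marker side s = 0.226 m; corners in marker frame (Z=0):
  M0 = (-0.1130, +0.1130, 0)
  M1 = (+0.1130, +0.1130, 0)
  M2 = (+0.1130, -0.1130, 0)
  M3 = (-0.1130, -0.1130, 0)
rvec = (-0.1048, 0.5229, 0.3695), |rvec| = θ = 0.64880 rad = 37.173°
Rodrigues: sinθ=0.60423, 1−cosθ=0.20319; R = I + sinθ·[k]× + (1−cosθ)·[k]×²:
    [+0.80211 -0.37057 +0.46829]
    [+0.31767 +0.92879 +0.19087]
    [-0.50567 -0.00434 +0.86272]
t = (-0.3340, 0.0642, 1.3509) m
M0: Pc = R·M0+t = (-0.46651, +0.13326, +1.40755); u = 653.1·(-0.46651)/1.40755 + 336.9 = 120.4391, v = 847.9·(+0.13326)/1.40755 + 228.4 = 308.6736
M1: Pc = R·M1+t = (-0.28524, +0.20505, +1.29327); u = 653.1·(-0.28524)/1.29327 + 336.9 = 192.8562, v = 847.9·(+0.20505)/1.29327 + 228.4 = 362.8360
M2: Pc = R·M2+t = (-0.20149, -0.00486, +1.29425); u = 653.1·(-0.20149)/1.29425 + 336.9 = 235.2263, v = 847.9·(-0.00486)/1.29425 + 228.4 = 225.2176
M3: Pc = R·M3+t = (-0.38276, -0.07665, +1.40853); u = 653.1·(-0.38276)/1.40853 + 336.9 = 159.4219, v = 847.9·(-0.07665)/1.40853 + 228.4 = 182.2587

c0=(120.44, 308.67) c1=(192.86, 362.84) c2=(235.23, 225.22) c3=(159.42, 182.26)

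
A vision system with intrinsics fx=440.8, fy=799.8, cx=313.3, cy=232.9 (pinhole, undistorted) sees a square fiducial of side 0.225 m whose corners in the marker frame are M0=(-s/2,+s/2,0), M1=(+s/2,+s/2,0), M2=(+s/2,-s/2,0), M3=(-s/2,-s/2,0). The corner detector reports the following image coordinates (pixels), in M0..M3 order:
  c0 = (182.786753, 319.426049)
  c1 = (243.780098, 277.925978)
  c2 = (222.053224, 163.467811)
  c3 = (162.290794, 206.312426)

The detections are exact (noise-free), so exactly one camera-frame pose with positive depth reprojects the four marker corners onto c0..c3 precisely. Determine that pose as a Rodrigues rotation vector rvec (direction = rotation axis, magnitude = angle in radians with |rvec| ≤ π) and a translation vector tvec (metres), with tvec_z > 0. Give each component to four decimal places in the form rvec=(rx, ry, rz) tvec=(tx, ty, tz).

Intrinsics K: fx=440.8, fy=799.8, cx=313.3, cy=232.9
Marker side s = 0.225 m; corners in marker frame (Z=0):
  M0 = (-0.1125, +0.1125, 0)
  M1 = (+0.1125, +0.1125, 0)
  M2 = (+0.1125, -0.1125, 0)
  M3 = (-0.1125, -0.1125, 0)
Detected image corners:
  c0 = (182.786753, 319.426049) px
  c1 = (243.780098, 277.925978) px
  c2 = (222.053224, 163.467811) px
  c3 = (162.290794, 206.312426) px
Planar DLT: solve 8×8 A·h = b for H (H[2,2]=1):
  H  [+252.87422 +80.83922 +202.39290]
  H  [-205.88327 +490.22577 +241.55453]
  H  [-0.07622 -0.06396 +1.00000]
B = K⁻¹H; ‖b₁‖=0.674782, ‖b₂‖=0.674782; λ = 2/(‖b₁‖+‖b₂‖) = 1.481961, sign → tz>0 ⇒ λ=+1.481961
r₁ = λ·B[:,0] = (+0.93044,-0.34859,-0.11296); r₂ = λ·B[:,1] = (+0.33915,+0.93595,-0.09478)
r₃ = r₁×r₂ = (+0.13876,+0.04988,+0.98907); SVD([r₁ r₂ r₃]) → R = UVᵀ:
  R  [+0.93044 +0.33915 +0.13876]
  R  [-0.34859 +0.93595 +0.04988]
  R  [-0.11296 -0.09478 +0.98907]
t = (-0.37287, +0.01604, +1.48196) m
tr R = 2.855459; θ = arccos((tr R − 1)/2) = 0.382513 rad = 21.916°
axis k = ((R−Rᵀ)₃₂, (R−Rᵀ)₁₃, (R−Rᵀ)₂₁) / (2 sinθ) = (-0.193784, +0.337197, -0.921274)
rvec = θ·k = (-0.074125, +0.128983, -0.352400)

rvec=(-0.0741, 0.1290, -0.3524) tvec=(-0.3729, 0.0160, 1.4820)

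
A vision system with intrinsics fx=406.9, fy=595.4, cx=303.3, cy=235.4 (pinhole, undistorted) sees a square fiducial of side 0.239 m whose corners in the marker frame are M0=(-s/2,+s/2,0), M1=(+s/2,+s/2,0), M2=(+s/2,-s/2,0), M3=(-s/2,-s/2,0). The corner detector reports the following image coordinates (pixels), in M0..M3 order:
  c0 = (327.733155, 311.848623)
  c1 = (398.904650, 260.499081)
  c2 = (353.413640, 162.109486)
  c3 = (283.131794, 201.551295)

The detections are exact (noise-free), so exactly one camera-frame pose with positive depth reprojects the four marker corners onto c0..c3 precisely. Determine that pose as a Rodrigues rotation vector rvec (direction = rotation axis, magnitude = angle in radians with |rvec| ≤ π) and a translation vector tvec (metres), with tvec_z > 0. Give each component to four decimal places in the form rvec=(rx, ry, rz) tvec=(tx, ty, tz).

rvec=(-0.4176, -0.3315, -0.4580) tvec=(0.1047, -0.0077, 1.1141)

Intrinsics K: fx=406.9, fy=595.4, cx=303.3, cy=235.4
Marker side s = 0.239 m; corners in marker frame (Z=0):
  M0 = (-0.1195, +0.1195, 0)
  M1 = (+0.1195, +0.1195, 0)
  M2 = (+0.1195, -0.1195, 0)
  M3 = (-0.1195, -0.1195, 0)
Detected image corners:
  c0 = (327.733155, 311.848623) px
  c1 = (398.904650, 260.499081) px
  c2 = (353.413640, 162.109486) px
  c3 = (283.131794, 201.551295) px
Planar DLT: solve 8×8 A·h = b for H (H[2,2]=1):
  H  [+417.17523 +93.35779 +341.54821]
  H  [-105.81295 +370.15684 +231.29504]
  H  [+0.35596 -0.27934 +1.00000]
B = K⁻¹H; ‖b₁‖=0.897553, ‖b₂‖=0.897553; λ = 2/(‖b₁‖+‖b₂‖) = 1.114140, sign → tz>0 ⇒ λ=+1.114140
r₁ = λ·B[:,0] = (+0.84666,-0.35480,+0.39659); r₂ = λ·B[:,1] = (+0.48761,+0.81570,-0.31123)
r₃ = r₁×r₂ = (-0.21308,+0.45689,+0.86363); SVD([r₁ r₂ r₃]) → R = UVᵀ:
  R  [+0.84666 +0.48761 -0.21308]
  R  [-0.35480 +0.81570 +0.45689]
  R  [+0.39659 -0.31123 +0.86363]
t = (+0.10473, -0.00768, +1.11414) m
tr R = 2.525992; θ = arccos((tr R − 1)/2) = 0.702861 rad = 40.271°
axis k = ((R−Rᵀ)₃₂, (R−Rᵀ)₁₃, (R−Rᵀ)₂₁) / (2 sinθ) = (-0.594145, -0.471583, -0.651614)
rvec = θ·k = (-0.417601, -0.331458, -0.457994)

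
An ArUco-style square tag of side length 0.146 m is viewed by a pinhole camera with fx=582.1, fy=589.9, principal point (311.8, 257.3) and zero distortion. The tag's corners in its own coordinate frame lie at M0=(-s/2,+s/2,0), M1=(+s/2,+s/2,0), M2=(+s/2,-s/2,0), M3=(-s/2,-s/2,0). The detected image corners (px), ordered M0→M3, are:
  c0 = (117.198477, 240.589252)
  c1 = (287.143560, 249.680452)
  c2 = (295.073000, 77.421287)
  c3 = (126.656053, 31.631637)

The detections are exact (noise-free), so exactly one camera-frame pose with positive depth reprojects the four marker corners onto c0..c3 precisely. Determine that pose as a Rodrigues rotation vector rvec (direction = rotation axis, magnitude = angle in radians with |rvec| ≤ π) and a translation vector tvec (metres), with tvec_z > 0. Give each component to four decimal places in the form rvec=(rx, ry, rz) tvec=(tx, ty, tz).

Intrinsics K: fx=582.1, fy=589.9, cx=311.8, cy=257.3
Marker side s = 0.146 m; corners in marker frame (Z=0):
  M0 = (-0.0730, +0.0730, 0)
  M1 = (+0.0730, +0.0730, 0)
  M2 = (+0.0730, -0.0730, 0)
  M3 = (-0.0730, -0.0730, 0)
Detected image corners:
  c0 = (117.198477, 240.589252) px
  c1 = (287.143560, 249.680452) px
  c2 = (295.073000, 77.421287) px
  c3 = (126.656053, 31.631637) px
Planar DLT: solve 8×8 A·h = b for H (H[2,2]=1):
  H  [+1430.94156 -57.83225 +214.65395]
  H  [+385.35296 +1294.32293 +151.19134]
  H  [+1.31788 +0.00585 +1.00000]
B = K⁻¹H; ‖b₁‖=2.193989, ‖b₂‖=2.193989; λ = 2/(‖b₁‖+‖b₂‖) = 0.455791, sign → tz>0 ⇒ λ=+0.455791
r₁ = λ·B[:,0] = (+0.79869,+0.03575,+0.60068); r₂ = λ·B[:,1] = (-0.04671,+0.99890,+0.00267)
r₃ = r₁×r₂ = (-0.59992,-0.03019,+0.79949); SVD([r₁ r₂ r₃]) → R = UVᵀ:
  R  [+0.79869 -0.04671 -0.59992]
  R  [+0.03575 +0.99890 -0.03019]
  R  [+0.60068 +0.00267 +0.79949]
t = (-0.07607, -0.08199, +0.45579) m
tr R = 2.597085; θ = arccos((tr R − 1)/2) = 0.645926 rad = 37.009°
axis k = ((R−Rᵀ)₃₂, (R−Rᵀ)₁₃, (R−Rᵀ)₂₁) / (2 sinθ) = (+0.027293, -0.997278, +0.068494)
rvec = θ·k = (+0.017630, -0.644168, +0.044242)

rvec=(0.0176, -0.6442, 0.0442) tvec=(-0.0761, -0.0820, 0.4558)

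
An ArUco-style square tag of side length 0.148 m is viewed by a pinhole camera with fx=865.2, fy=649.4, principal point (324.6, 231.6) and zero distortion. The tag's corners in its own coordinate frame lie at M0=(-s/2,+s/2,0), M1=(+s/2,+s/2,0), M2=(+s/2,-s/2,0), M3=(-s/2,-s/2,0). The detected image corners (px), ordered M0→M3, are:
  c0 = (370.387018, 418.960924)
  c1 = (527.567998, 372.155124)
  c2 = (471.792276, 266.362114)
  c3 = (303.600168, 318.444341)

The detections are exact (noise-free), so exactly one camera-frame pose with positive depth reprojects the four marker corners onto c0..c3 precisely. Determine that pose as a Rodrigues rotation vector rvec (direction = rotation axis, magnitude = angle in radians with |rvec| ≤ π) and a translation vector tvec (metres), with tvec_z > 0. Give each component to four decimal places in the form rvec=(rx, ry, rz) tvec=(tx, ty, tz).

Intrinsics K: fx=865.2, fy=649.4, cx=324.6, cy=231.6
Marker side s = 0.148 m; corners in marker frame (Z=0):
  M0 = (-0.0740, +0.0740, 0)
  M1 = (+0.0740, +0.0740, 0)
  M2 = (+0.0740, -0.0740, 0)
  M3 = (-0.0740, -0.0740, 0)
Detected image corners:
  c0 = (370.387018, 418.960924) px
  c1 = (527.567998, 372.155124) px
  c2 = (471.792276, 266.362114) px
  c3 = (303.600168, 318.444341) px
Planar DLT: solve 8×8 A·h = b for H (H[2,2]=1):
  H  [+1053.06887 +622.54393 +418.82070]
  H  [-370.25742 +868.03347 +346.07592]
  H  [-0.10708 +0.49765 +1.00000]
B = K⁻¹H; ‖b₁‖=1.369411, ‖b₂‖=1.369411; λ = 2/(‖b₁‖+‖b₂‖) = 0.730241, sign → tz>0 ⇒ λ=+0.730241
r₁ = λ·B[:,0] = (+0.91814,-0.38846,-0.07819); r₂ = λ·B[:,1] = (+0.38910,+0.84649,+0.36341)
r₃ = r₁×r₂ = (-0.07498,-0.36408,+0.92834); SVD([r₁ r₂ r₃]) → R = UVᵀ:
  R  [+0.91814 +0.38910 -0.07498]
  R  [-0.38846 +0.84649 -0.36408]
  R  [-0.07819 +0.36341 +0.92834]
t = (+0.07952, +0.12873, +0.73024) m
tr R = 2.692972; θ = arccos((tr R − 1)/2) = 0.561447 rad = 32.169°
axis k = ((R−Rᵀ)₃₂, (R−Rᵀ)₁₃, (R−Rᵀ)₂₁) / (2 sinθ) = (+0.683202, +0.003016, -0.730223)
rvec = θ·k = (+0.383581, +0.001693, -0.409981)

rvec=(0.3836, 0.0017, -0.4100) tvec=(0.0795, 0.1287, 0.7302)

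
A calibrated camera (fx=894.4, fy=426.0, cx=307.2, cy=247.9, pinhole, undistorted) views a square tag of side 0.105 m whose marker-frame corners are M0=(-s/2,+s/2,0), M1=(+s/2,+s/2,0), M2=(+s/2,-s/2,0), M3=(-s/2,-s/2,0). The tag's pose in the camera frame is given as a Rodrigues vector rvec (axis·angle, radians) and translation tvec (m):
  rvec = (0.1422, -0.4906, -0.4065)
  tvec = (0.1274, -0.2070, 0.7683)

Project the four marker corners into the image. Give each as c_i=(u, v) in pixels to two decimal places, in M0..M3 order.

Intrinsics K: fx=894.4, fy=426.0, cx=307.2, cy=247.9
Marker side s = 0.105 m; corners in marker frame (Z=0):
  M0 = (-0.0525, +0.0525, 0)
  M1 = (+0.0525, +0.0525, 0)
  M2 = (+0.0525, -0.0525, 0)
  M3 = (-0.0525, -0.0525, 0)
rvec = (0.1422, -0.4906, -0.4065), |rvec| = θ = 0.65280 rad = 37.403°
Rodrigues: sinθ=0.60742, 1−cosθ=0.20562; R = I + sinθ·[k]× + (1−cosθ)·[k]×²:
    [+0.80414 +0.34458 -0.48438]
    [-0.41190 +0.91052 -0.03609]
    [+0.42860 +0.22854 +0.87411]
t = (0.1274, -0.2070, 0.7683) m
M0: Pc = R·M0+t = (+0.10327, -0.13757, +0.75780); u = 894.4·(+0.10327)/0.75780 + 307.2 = 429.0893, v = 426.0·(-0.13757)/0.75780 + 247.9 = 170.5623
M1: Pc = R·M1+t = (+0.18771, -0.18082, +0.80280); u = 894.4·(+0.18771)/0.80280 + 307.2 = 516.3253, v = 426.0·(-0.18082)/0.80280 + 247.9 = 151.9478
M2: Pc = R·M2+t = (+0.15153, -0.27643, +0.77880); u = 894.4·(+0.15153)/0.77880 + 307.2 = 481.2181, v = 426.0·(-0.27643)/0.77880 + 247.9 = 96.6965
M3: Pc = R·M3+t = (+0.06709, -0.23318, +0.73380); u = 894.4·(+0.06709)/0.73380 + 307.2 = 388.9762, v = 426.0·(-0.23318)/0.73380 + 247.9 = 112.5313

c0=(429.09, 170.56) c1=(516.33, 151.95) c2=(481.22, 96.70) c3=(388.98, 112.53)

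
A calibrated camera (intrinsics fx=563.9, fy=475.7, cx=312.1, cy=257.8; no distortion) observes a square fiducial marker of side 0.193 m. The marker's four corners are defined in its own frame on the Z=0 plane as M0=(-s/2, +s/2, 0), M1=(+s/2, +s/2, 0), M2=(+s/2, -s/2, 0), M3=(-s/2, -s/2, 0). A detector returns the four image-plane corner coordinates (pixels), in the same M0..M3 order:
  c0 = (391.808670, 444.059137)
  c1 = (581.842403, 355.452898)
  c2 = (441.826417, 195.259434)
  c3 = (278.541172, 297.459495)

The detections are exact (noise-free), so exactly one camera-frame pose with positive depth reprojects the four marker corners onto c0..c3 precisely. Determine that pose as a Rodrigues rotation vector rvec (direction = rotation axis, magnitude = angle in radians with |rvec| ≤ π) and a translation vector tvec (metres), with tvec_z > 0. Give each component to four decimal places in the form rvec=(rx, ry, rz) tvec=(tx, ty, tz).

rvec=(-0.0524, 0.3778, -0.6131) tvec=(0.0930, 0.0699, 0.5045)

Intrinsics K: fx=563.9, fy=475.7, cx=312.1, cy=257.8
Marker side s = 0.193 m; corners in marker frame (Z=0):
  M0 = (-0.0965, +0.0965, 0)
  M1 = (+0.0965, +0.0965, 0)
  M2 = (+0.0965, -0.0965, 0)
  M3 = (-0.0965, -0.0965, 0)
Detected image corners:
  c0 = (391.808670, 444.059137) px
  c1 = (581.842403, 355.452898) px
  c2 = (441.826417, 195.259434) px
  c3 = (278.541172, 297.459495) px
Planar DLT: solve 8×8 A·h = b for H (H[2,2]=1):
  H  [+635.81547 +518.41444 +415.99677]
  H  [-707.00298 +690.82972 +323.74201]
  H  [-0.65504 -0.31494 +1.00000]
B = K⁻¹H; ‖b₁‖=1.982201, ‖b₂‖=1.982201; λ = 2/(‖b₁‖+‖b₂‖) = 0.504490, sign → tz>0 ⇒ λ=+0.504490
r₁ = λ·B[:,0] = (+0.75173,-0.57070,-0.33046); r₂ = λ·B[:,1] = (+0.55173,+0.81875,-0.15889)
r₃ = r₁×r₂ = (+0.36124,-0.06289,+0.93035); SVD([r₁ r₂ r₃]) → R = UVᵀ:
  R  [+0.75173 +0.55173 +0.36124]
  R  [-0.57070 +0.81875 -0.06289]
  R  [-0.33046 -0.15889 +0.93035]
t = (+0.09295, +0.06993, +0.50449) m
tr R = 2.500823; θ = arccos((tr R − 1)/2) = 0.722112 rad = 41.374°
axis k = ((R−Rᵀ)₃₂, (R−Rᵀ)₁₃, (R−Rᵀ)₂₁) / (2 sinθ) = (-0.072619, +0.523246, -0.849082)
rvec = θ·k = (-0.052439, +0.377842, -0.613132)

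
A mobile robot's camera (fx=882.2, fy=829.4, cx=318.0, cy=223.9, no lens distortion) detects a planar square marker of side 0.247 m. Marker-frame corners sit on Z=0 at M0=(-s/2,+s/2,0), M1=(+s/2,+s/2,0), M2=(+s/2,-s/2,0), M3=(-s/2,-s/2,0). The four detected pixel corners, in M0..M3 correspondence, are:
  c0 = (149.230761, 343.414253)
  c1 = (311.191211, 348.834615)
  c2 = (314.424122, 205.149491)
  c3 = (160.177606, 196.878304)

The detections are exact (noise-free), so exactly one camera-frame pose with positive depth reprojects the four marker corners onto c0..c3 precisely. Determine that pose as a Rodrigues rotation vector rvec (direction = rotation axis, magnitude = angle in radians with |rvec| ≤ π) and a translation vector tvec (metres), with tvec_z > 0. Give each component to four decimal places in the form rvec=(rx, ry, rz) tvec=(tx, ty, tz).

rvec=(-0.2693, -0.1295, 0.0370) tvec=(-0.1306, 0.0800, 1.3828)

Intrinsics K: fx=882.2, fy=829.4, cx=318.0, cy=223.9
Marker side s = 0.247 m; corners in marker frame (Z=0):
  M0 = (-0.1235, +0.1235, 0)
  M1 = (+0.1235, +0.1235, 0)
  M2 = (+0.1235, -0.1235, 0)
  M3 = (-0.1235, -0.1235, 0)
Detected image corners:
  c0 = (149.230761, 343.414253) px
  c1 = (311.191211, 348.834615) px
  c2 = (314.424122, 205.149491) px
  c3 = (160.177606, 196.878304) px
Planar DLT: solve 8×8 A·h = b for H (H[2,2]=1):
  H  [+660.44876 -73.77778 +234.70633]
  H  [+52.11080 +534.47795 +271.87228]
  H  [+0.08867 -0.19356 +1.00000]
B = K⁻¹H; ‖b₁‖=0.723187, ‖b₂‖=0.723187; λ = 2/(‖b₁‖+‖b₂‖) = 1.382767, sign → tz>0 ⇒ λ=+1.382767
r₁ = λ·B[:,0] = (+0.99100,+0.05378,+0.12261); r₂ = λ·B[:,1] = (-0.01916,+0.96333,-0.26764)
r₃ = r₁×r₂ = (-0.13251,+0.26288,+0.95569); SVD([r₁ r₂ r₃]) → R = UVᵀ:
  R  [+0.99100 -0.01916 -0.13251]
  R  [+0.05378 +0.96333 +0.26288]
  R  [+0.12261 -0.26764 +0.95569]
t = (-0.13056, +0.07998, +1.38277) m
tr R = 2.910010; θ = arccos((tr R − 1)/2) = 0.301120 rad = 17.253°
axis k = ((R−Rᵀ)₃₂, (R−Rᵀ)₁₃, (R−Rᵀ)₂₁) / (2 sinθ) = (-0.894376, -0.430081, +0.122972)
rvec = θ·k = (-0.269315, -0.129506, +0.037029)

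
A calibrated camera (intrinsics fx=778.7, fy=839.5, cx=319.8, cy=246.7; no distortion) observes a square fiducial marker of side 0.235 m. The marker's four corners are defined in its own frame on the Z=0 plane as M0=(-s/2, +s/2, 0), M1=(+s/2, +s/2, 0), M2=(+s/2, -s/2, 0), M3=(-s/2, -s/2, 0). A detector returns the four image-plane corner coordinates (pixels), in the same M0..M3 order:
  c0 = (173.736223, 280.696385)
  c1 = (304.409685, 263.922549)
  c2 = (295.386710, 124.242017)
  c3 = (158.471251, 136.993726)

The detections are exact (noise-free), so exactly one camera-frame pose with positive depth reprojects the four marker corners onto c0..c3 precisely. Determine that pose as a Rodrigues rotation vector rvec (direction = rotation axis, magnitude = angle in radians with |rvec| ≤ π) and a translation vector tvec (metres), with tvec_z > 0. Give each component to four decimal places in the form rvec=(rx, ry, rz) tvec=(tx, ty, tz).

rvec=(0.2489, -0.2059, -0.0889) tvec=(-0.1498, -0.0712, 1.3635)

Intrinsics K: fx=778.7, fy=839.5, cx=319.8, cy=246.7
Marker side s = 0.235 m; corners in marker frame (Z=0):
  M0 = (-0.1175, +0.1175, 0)
  M1 = (+0.1175, +0.1175, 0)
  M2 = (+0.1175, -0.1175, 0)
  M3 = (-0.1175, -0.1175, 0)
Detected image corners:
  c0 = (173.736223, 280.696385) px
  c1 = (304.409685, 263.922549) px
  c2 = (295.386710, 124.242017) px
  c3 = (158.471251, 136.993726) px
Planar DLT: solve 8×8 A·h = b for H (H[2,2]=1):
  H  [+601.70385 +94.75052 +234.23519]
  H  [-34.77150 +640.23499 +202.88882]
  H  [+0.14015 +0.18581 +1.00000]
B = K⁻¹H; ‖b₁‖=0.733415, ‖b₂‖=0.733415; λ = 2/(‖b₁‖+‖b₂‖) = 1.363484, sign → tz>0 ⇒ λ=+1.363484
r₁ = λ·B[:,0] = (+0.97509,-0.11263,+0.19110); r₂ = λ·B[:,1] = (+0.06186,+0.96540,+0.25334)
r₃ = r₁×r₂ = (-0.21302,-0.23521,+0.94831); SVD([r₁ r₂ r₃]) → R = UVᵀ:
  R  [+0.97509 +0.06186 -0.21302]
  R  [-0.11263 +0.96540 -0.23521]
  R  [+0.19110 +0.25334 +0.94831]
t = (-0.14982, -0.07116, +1.36348) m
tr R = 2.888799; θ = arccos((tr R − 1)/2) = 0.335033 rad = 19.196°
axis k = ((R−Rᵀ)₃₂, (R−Rᵀ)₁₃, (R−Rᵀ)₂₁) / (2 sinθ) = (+0.742931, -0.614527, -0.265348)
rvec = θ·k = (+0.248906, -0.205887, -0.088900)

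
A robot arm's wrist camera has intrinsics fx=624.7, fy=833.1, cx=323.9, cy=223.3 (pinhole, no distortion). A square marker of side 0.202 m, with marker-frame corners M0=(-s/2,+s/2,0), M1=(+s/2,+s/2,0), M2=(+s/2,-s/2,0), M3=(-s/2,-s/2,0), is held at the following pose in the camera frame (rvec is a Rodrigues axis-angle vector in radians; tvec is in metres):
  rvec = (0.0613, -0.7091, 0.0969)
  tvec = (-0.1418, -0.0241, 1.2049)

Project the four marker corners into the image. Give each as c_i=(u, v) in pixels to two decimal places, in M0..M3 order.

Intrinsics K: fx=624.7, fy=833.1, cx=323.9, cy=223.3
Marker side s = 0.202 m; corners in marker frame (Z=0):
  M0 = (-0.1010, +0.1010, 0)
  M1 = (+0.1010, +0.1010, 0)
  M2 = (+0.1010, -0.1010, 0)
  M3 = (-0.1010, -0.1010, 0)
rvec = (0.0613, -0.7091, 0.0969), |rvec| = θ = 0.71831 rad = 41.156°
Rodrigues: sinθ=0.65811, 1−cosθ=0.24708; R = I + sinθ·[k]× + (1−cosθ)·[k]×²:
    [+0.75472 -0.10959 -0.64683]
    [+0.06796 +0.99370 -0.08907]
    [+0.65252 +0.02326 +0.75742]
t = (-0.1418, -0.0241, 1.2049) m
M0: Pc = R·M0+t = (-0.22910, +0.06940, +1.14134); u = 624.7·(-0.22910)/1.14134 + 323.9 = 198.5075, v = 833.1·(+0.06940)/1.14134 + 223.3 = 273.9569
M1: Pc = R·M1+t = (-0.07664, +0.08313, +1.27315); u = 624.7·(-0.07664)/1.27315 + 323.9 = 286.2937, v = 833.1·(+0.08313)/1.27315 + 223.3 = 277.6959
M2: Pc = R·M2+t = (-0.05450, -0.11760, +1.26846); u = 624.7·(-0.05450)/1.26846 + 323.9 = 297.0572, v = 833.1·(-0.11760)/1.26846 + 223.3 = 146.0625
M3: Pc = R·M3+t = (-0.20696, -0.13133, +1.13665); u = 624.7·(-0.20696)/1.13665 + 323.9 = 210.1563, v = 833.1·(-0.13133)/1.13665 + 223.3 = 127.0434

c0=(198.51, 273.96) c1=(286.29, 277.70) c2=(297.06, 146.06) c3=(210.16, 127.04)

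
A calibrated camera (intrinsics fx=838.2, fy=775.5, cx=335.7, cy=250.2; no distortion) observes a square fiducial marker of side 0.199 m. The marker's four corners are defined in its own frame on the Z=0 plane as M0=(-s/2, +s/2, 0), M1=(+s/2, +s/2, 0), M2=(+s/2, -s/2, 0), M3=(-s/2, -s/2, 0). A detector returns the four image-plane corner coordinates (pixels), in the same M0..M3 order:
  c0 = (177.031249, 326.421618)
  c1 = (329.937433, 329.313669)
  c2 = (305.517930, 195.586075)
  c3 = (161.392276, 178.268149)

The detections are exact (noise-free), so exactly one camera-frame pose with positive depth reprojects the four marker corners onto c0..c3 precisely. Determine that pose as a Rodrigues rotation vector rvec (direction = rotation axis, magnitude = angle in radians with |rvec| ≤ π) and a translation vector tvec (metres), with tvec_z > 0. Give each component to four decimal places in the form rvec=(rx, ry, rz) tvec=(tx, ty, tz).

rvec=(-0.4222, -0.5841, -0.0495) tvec=(-0.1064, 0.0063, 1.0068)

Intrinsics K: fx=838.2, fy=775.5, cx=335.7, cy=250.2
Marker side s = 0.199 m; corners in marker frame (Z=0):
  M0 = (-0.0995, +0.0995, 0)
  M1 = (+0.0995, +0.0995, 0)
  M2 = (+0.0995, -0.0995, 0)
  M3 = (-0.0995, -0.0995, 0)
Detected image corners:
  c0 = (177.031249, 326.421618) px
  c1 = (329.937433, 329.313669) px
  c2 = (305.517930, 195.586075) px
  c3 = (161.392276, 178.268149) px
Planar DLT: solve 8×8 A·h = b for H (H[2,2]=1):
  H  [+877.18530 +11.74364 +247.09733]
  H  [+191.33291 +611.04638 +255.07466]
  H  [+0.54087 -0.37004 +1.00000]
B = K⁻¹H; ‖b₁‖=0.993216, ‖b₂‖=0.993216; λ = 2/(‖b₁‖+‖b₂‖) = 1.006830, sign → tz>0 ⇒ λ=+1.006830
r₁ = λ·B[:,0] = (+0.83556,+0.07271,+0.54457); r₂ = λ·B[:,1] = (+0.16332,+0.91352,-0.37257)
r₃ = r₁×r₂ = (-0.52457,+0.40024,+0.75143); SVD([r₁ r₂ r₃]) → R = UVᵀ:
  R  [+0.83556 +0.16332 -0.52457]
  R  [+0.07271 +0.91352 +0.40024]
  R  [+0.54457 -0.37257 +0.75143]
t = (-0.10643, +0.00633, +1.00683) m
tr R = 2.500506; θ = arccos((tr R − 1)/2) = 0.722352 rad = 41.388°
axis k = ((R−Rᵀ)₃₂, (R−Rᵀ)₁₃, (R−Rᵀ)₂₁) / (2 sinθ) = (-0.584439, -0.808540, -0.068522)
rvec = θ·k = (-0.422170, -0.584050, -0.049497)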